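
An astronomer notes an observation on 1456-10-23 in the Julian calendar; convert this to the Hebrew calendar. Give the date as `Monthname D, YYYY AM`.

Cheshvan 24, 5217 AM

The source date corresponds to 1 November 1456 in the proleptic Gregorian calendar (JDN 2253158).
That day falls on 24 Cheshvan 5217 AM in the Hebrew calendar.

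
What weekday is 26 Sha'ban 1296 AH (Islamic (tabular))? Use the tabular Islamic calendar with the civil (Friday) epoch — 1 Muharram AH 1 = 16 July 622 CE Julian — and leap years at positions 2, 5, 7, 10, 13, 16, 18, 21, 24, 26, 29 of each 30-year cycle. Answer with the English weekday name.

In the Gregorian calendar this is 15 August 1879 (JDN 2407577).
JDN 2407577 mod 7 = 4, and JDN 0 was a Monday, so this is a Friday.

Friday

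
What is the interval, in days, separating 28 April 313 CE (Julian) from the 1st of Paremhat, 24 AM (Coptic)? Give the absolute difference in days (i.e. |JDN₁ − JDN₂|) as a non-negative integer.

1888

JDN of the first date = 1835499.
JDN of the second date = 1833611.
|1833611 − 1835499| = 1888.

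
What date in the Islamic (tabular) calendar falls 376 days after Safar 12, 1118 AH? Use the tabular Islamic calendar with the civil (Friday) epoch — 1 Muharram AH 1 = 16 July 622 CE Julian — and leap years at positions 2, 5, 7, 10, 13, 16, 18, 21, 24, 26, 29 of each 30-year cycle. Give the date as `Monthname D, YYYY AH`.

Rabi' al-Awwal 5, 1119 AH

The starting date is JDN 2344309; 2344309 + 376 = 2344685.
JDN 2344685 corresponds to Rabi' al-Awwal 5, 1119 AH.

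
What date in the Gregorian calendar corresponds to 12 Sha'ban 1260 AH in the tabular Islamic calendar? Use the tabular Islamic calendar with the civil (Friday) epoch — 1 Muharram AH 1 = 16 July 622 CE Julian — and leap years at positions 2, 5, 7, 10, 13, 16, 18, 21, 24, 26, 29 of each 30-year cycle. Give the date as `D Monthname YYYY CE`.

Both dates share Julian Day Number 2394806; in the Gregorian calendar that is 27 August 1844 CE.

27 August 1844 CE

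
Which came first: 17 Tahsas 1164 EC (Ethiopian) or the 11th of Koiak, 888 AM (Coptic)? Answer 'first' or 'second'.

second

First date → JDN 2149113; second date → JDN 2149107.
JDN 2149107 < JDN 2149113, so the second date is earlier.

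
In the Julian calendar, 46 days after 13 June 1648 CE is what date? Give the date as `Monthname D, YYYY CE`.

JDN of 13 June 1648 CE = 2323154.
2323154 + 46 = 2323200.
JDN 2323200 in the Julian calendar is July 29, 1648 CE.

July 29, 1648 CE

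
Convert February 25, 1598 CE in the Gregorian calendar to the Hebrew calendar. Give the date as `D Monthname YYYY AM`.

19 Adar I 5358 AM

Julian Day Number of the source date = 2304773.
Converting JDN 2304773 to the Hebrew calendar gives 19 Adar I 5358 AM.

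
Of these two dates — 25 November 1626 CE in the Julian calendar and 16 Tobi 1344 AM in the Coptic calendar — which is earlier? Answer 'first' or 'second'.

first

The two dates have Julian Day Numbers 2315283 and 2315696 respectively.
Since 2315283 < 2315696, the first date comes first.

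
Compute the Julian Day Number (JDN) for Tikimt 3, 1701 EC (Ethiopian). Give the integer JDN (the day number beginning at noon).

2345178

In the Gregorian calendar the same day is 11 October 1708.
JDN 2451545 is 1 January 2000 CE (Gregorian); the target day is −106367 days from there, so JDN = 2345178.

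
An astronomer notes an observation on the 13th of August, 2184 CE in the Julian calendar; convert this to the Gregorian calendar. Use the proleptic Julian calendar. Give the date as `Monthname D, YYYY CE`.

August 27, 2184 CE

The Julian–Gregorian offset here is 14 days (Julian trailing).
13 August 2184 Julian + 14 days → 27 August 2184 Gregorian.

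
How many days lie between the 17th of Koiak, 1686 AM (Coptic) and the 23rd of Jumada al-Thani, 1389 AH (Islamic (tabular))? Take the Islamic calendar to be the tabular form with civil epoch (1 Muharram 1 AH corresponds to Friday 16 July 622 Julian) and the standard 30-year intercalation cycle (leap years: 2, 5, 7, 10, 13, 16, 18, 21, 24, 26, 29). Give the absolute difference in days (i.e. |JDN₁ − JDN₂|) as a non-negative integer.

First date → JDN 2440582; second date → JDN 2440471.
The interval is |2440582 − 2440471| = 111 days.

111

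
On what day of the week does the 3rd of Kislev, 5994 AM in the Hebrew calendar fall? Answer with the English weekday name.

Friday

This is JDN 2536986 (6 December 2233 Gregorian).
Since JDN mod 7 = 4 (0 = Monday), the day is Friday.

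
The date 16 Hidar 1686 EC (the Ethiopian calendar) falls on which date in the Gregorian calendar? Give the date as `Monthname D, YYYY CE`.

Julian Day Number of the source date = 2339742.
Converting JDN 2339742 to the Gregorian calendar gives 22 November 1693 CE.

November 22, 1693 CE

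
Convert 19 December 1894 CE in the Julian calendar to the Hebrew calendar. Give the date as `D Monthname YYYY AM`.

4 Tevet 5655 AM

Both dates share Julian Day Number 2413194; in the Hebrew calendar that is 4 Tevet 5655 AM.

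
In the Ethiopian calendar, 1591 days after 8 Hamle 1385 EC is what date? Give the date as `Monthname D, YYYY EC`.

Hidar 13, 1390 EC

JDN of 8 Hamle 1385 EC = 2230034.
2230034 + 1591 = 2231625.
JDN 2231625 in the Ethiopian calendar is Hidar 13, 1390 EC.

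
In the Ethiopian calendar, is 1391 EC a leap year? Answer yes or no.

yes

1391 mod 4 = 3; in the Ethiopian calendar a year is leap when year mod 4 = 3, so it is a leap year.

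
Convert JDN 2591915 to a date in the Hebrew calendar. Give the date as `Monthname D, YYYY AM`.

Iyar 5, 6144 AM

JDN 2591915 is 27 April 2384 in the Gregorian calendar.
In the Hebrew calendar that day is Iyar 5, 6144 AM.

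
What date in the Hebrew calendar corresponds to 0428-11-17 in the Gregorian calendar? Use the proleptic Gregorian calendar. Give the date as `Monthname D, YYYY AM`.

Both dates share Julian Day Number 1877705; in the Hebrew calendar that is 21 Cheshvan 4189 AM.

Cheshvan 21, 4189 AM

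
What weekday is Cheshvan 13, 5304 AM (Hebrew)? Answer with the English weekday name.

Thursday

Equivalently 21 October 1543 Gregorian, JDN 2284922.
JDN 2284922 mod 7 = 3, and JDN 0 was a Monday, so this is a Thursday.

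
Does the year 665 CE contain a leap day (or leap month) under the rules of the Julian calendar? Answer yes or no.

no

665 mod 4 = 1, so it is a common year in the Julian calendar.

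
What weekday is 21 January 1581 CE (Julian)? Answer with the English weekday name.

This is JDN 2298539 (31 January 1581 Gregorian).
JDN 2298539 mod 7 = 5, and JDN 0 was a Monday, so this is a Saturday.

Saturday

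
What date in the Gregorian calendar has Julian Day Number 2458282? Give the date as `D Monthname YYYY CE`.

Counting from JDN 2299161 = 15 Oct 1582 gives an offset of 159121 days.

12 June 2018 CE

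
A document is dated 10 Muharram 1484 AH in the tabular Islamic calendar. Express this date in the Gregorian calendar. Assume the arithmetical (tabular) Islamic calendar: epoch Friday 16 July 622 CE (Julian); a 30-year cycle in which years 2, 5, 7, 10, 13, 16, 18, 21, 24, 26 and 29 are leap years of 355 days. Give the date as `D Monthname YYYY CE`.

30 May 2061 CE

Both dates share Julian Day Number 2473975; in the Gregorian calendar that is 30 May 2061 CE.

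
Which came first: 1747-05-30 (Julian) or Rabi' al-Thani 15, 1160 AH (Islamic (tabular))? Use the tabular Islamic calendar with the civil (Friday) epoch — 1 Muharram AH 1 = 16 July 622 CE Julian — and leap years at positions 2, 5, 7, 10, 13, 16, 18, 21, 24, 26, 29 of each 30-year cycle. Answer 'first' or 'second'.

The two dates have Julian Day Numbers 2359299 and 2359254 respectively.
Since 2359254 < 2359299, the second date comes first.

second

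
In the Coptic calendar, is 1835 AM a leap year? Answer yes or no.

yes

1835 mod 4 = 3; in the Coptic calendar a year is leap when year mod 4 = 3, so it is a leap year.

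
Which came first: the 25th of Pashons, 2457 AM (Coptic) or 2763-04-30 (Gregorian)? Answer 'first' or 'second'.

first

The two dates have Julian Day Numbers 2722348 and 2730344 respectively.
Since 2722348 < 2730344, the first date comes first.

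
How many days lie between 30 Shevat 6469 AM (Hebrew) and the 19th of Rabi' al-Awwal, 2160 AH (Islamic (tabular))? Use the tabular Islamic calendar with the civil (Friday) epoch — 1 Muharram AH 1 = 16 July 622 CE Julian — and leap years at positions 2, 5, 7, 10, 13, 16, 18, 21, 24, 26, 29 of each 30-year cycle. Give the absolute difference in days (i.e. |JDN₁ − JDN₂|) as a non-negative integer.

3031

First date → JDN 2710564; second date → JDN 2713595.
The interval is |2710564 − 2713595| = 3031 days.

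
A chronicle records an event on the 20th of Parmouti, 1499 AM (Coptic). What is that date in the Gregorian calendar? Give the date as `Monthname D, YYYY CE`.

April 26, 1783 CE

Both dates share Julian Day Number 2372403; in the Gregorian calendar that is 26 April 1783 CE.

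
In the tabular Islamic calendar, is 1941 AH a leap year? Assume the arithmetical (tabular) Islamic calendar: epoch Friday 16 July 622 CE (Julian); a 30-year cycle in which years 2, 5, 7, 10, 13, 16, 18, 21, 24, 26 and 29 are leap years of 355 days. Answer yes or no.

Year 1941 AH is year 21 of its 30-year cycle; leap positions are 2, 5, 7, 10, 13, 16, 18, 21, 24, 26, 29, so it is a leap year (355 days).

yes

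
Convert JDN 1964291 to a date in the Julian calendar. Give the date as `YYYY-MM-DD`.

0665-12-08

The proleptic Gregorian equivalent of JDN 1964291 is 11 December 665.
In the Julian calendar that day is 0665-12-08.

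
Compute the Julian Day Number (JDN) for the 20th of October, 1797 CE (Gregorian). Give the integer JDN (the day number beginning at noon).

2377694

JDN 2451545 is 1 January 2000 CE (Gregorian); the target day is −73851 days from there, so JDN = 2377694.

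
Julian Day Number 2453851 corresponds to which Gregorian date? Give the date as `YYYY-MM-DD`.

2006-04-25

Counting from JDN 2299161 = 15 Oct 1582 gives an offset of 154690 days.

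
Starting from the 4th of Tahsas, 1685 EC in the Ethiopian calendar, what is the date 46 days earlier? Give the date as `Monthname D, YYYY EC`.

Tikimt 18, 1685 EC

The starting date is JDN 2339395; 2339395 − 46 = 2339349.
JDN 2339349 corresponds to Tikimt 18, 1685 EC.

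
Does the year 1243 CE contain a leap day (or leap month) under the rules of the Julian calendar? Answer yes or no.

1243 mod 4 = 3, so it is a common year in the Julian calendar.

no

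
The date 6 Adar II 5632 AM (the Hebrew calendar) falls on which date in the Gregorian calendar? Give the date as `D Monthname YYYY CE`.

16 March 1872 CE

Julian Day Number of the source date = 2404869.
Converting JDN 2404869 to the Gregorian calendar gives 16 March 1872 CE.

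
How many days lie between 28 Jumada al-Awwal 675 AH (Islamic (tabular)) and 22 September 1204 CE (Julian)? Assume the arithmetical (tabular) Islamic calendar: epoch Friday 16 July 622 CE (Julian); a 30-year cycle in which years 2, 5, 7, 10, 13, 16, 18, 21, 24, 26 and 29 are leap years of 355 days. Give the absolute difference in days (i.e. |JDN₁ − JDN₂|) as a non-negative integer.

26344

First date → JDN 2187428; second date → JDN 2161084.
The interval is |2187428 − 2161084| = 26344 days.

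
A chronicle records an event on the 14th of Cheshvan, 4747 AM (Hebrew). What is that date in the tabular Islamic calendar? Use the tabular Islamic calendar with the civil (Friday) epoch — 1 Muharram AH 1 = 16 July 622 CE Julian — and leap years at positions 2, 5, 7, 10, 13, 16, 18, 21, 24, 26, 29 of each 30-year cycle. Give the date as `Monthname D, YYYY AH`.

Jumada al-Thani 13, 376 AH

Julian Day Number of the source date = 2081487.
Converting JDN 2081487 to the tabular Islamic calendar gives 13 Jumada al-Thani 376 AH.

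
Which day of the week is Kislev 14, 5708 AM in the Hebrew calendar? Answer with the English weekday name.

Thursday

This is JDN 2432517 (27 November 1947 Gregorian).
JDN 2432517 mod 7 = 3, and JDN 0 was a Monday, so this is a Thursday.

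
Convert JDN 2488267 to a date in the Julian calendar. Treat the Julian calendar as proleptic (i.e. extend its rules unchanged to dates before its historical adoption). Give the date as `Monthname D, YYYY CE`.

July 3, 2100 CE

JDN 2488267 is 17 July 2100 in the Gregorian calendar.
In the Julian calendar that day is July 3, 2100 CE.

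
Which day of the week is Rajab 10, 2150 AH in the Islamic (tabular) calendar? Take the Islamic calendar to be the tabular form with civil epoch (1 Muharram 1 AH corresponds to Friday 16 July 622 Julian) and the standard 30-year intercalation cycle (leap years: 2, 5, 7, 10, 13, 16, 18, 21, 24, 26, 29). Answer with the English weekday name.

Equivalently 25 January 2708 Gregorian, JDN 2710160.
JDN 2710160 mod 7 = 5, and JDN 0 was a Monday, so this is a Saturday.

Saturday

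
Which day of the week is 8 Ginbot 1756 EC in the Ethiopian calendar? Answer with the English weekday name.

In the Gregorian calendar this is 14 May 1764 (JDN 2365482).
Since JDN mod 7 = 0 (0 = Monday), the day is Monday.

Monday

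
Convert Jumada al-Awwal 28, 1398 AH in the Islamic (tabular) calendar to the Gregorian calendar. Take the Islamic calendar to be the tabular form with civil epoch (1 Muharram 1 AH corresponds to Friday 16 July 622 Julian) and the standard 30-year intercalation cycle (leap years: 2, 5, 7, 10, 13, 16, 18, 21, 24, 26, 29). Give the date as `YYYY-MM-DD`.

1978-05-06

Both dates share Julian Day Number 2443635; in the Gregorian calendar that is 6 May 1978 CE.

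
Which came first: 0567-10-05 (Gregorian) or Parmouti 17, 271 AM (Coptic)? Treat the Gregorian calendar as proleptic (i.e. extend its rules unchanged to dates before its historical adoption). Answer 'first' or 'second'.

First date → JDN 1928430; second date → JDN 1923873.
JDN 1923873 < JDN 1928430, so the second date is earlier.

second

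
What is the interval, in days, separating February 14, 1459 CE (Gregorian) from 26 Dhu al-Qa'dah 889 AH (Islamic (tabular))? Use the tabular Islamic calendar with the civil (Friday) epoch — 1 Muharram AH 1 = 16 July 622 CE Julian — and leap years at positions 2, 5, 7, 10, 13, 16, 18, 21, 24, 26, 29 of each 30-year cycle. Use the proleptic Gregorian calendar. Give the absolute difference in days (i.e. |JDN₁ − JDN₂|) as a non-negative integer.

9445

First date → JDN 2253993; second date → JDN 2263438.
The interval is |2253993 − 2263438| = 9445 days.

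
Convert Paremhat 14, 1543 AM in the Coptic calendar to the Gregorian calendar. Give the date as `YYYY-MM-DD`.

Both dates share Julian Day Number 2388438; in the Gregorian calendar that is 22 March 1827 CE.

1827-03-22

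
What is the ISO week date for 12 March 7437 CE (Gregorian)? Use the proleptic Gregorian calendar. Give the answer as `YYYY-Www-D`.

7437-W10-7

The weekday is Sunday (ISO weekday 7).
That Sunday belongs to ISO week 10 of ISO year 7437.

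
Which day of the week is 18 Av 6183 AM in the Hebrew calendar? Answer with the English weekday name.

Equivalently 26 August 2423 Gregorian, JDN 2606280.
Since JDN mod 7 = 5 (0 = Monday), the day is Saturday.

Saturday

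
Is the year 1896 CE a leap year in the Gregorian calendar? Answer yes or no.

yes

1896 is divisible by 4 and not by 100, so it is a leap year.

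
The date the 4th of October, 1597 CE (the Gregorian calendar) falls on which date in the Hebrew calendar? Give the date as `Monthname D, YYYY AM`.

Julian Day Number of the source date = 2304629.
Converting JDN 2304629 to the Hebrew calendar gives 22 Tishrei 5358 AM.

Tishrei 22, 5358 AM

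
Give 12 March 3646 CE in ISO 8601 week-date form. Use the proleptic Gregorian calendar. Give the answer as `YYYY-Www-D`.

The weekday is Monday (ISO weekday 1).
That Monday belongs to ISO week 11 of ISO year 3646.

3646-W11-1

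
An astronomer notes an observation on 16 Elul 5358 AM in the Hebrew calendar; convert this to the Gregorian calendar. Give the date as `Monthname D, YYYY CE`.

Both dates share Julian Day Number 2304977; in the Gregorian calendar that is 17 September 1598 CE.

September 17, 1598 CE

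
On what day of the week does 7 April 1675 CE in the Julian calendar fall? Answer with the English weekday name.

Equivalently 17 April 1675 Gregorian, JDN 2332948.
2332948 ≡ 2 (mod 7); counting from Monday = 0 gives Wednesday.

Wednesday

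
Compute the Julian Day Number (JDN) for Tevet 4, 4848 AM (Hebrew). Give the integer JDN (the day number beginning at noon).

2118420

Equivalently 8 December 1087 (proleptic Gregorian).
JDN 2299161 is 15 October 1582 CE (Gregorian); the target day is −180741 days from there, so JDN = 2118420.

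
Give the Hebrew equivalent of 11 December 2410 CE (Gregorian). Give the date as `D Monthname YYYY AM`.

14 Kislev 6171 AM

Julian Day Number of the source date = 2601639.
Converting JDN 2601639 to the Hebrew calendar gives 14 Kislev 6171 AM.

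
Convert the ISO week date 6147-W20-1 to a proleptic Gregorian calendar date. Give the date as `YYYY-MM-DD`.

6147-05-15

ISO week 1 of 6147 is the week containing the first Thursday of 6147.
Week 20, day 1 (Monday) lands on 6147-05-15.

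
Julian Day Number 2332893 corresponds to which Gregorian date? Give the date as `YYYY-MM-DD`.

Counting from JDN 2299161 = 15 Oct 1582 gives an offset of 33732 days.

1675-02-21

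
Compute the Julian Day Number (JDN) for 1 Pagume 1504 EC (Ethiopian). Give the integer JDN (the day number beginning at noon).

In the proleptic Gregorian calendar the same day is 3 September 1512.
JDN 2400001 is 17 November 1858 CE (Gregorian), MJD 0; the target day is −126449 days from there, so JDN = 2273552.

2273552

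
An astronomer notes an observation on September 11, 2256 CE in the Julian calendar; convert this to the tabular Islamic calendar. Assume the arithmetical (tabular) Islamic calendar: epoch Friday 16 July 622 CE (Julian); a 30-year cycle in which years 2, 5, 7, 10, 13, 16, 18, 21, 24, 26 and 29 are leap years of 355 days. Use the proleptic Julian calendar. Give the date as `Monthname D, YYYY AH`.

Jumada al-Awwal 6, 1685 AH

Both dates share Julian Day Number 2545316; in the tabular Islamic calendar that is 6 Jumada al-Awwal 1685 AH.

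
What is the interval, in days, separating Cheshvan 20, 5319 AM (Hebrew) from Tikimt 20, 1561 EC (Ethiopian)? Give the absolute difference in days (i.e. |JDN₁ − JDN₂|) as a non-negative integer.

First date → JDN 2290422; second date → JDN 2294060.
The interval is |2290422 − 2294060| = 3638 days.

3638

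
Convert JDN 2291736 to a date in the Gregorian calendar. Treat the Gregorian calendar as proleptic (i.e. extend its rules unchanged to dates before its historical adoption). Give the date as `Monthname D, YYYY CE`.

June 17, 1562 CE

Counting from JDN 2299161 = 15 Oct 1582 gives an offset of -7425 days.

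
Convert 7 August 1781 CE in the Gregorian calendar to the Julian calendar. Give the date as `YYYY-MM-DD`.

1781-07-27

The Julian–Gregorian offset here is 11 days (Julian trailing).
7 August 1781 Gregorian − 11 days → 27 July 1781 Julian.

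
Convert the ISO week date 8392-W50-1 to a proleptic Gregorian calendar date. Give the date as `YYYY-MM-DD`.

ISO week 1 of 8392 is the week containing the first Thursday of 8392.
Week 50, day 1 (Monday) lands on 8392-12-07.

8392-12-07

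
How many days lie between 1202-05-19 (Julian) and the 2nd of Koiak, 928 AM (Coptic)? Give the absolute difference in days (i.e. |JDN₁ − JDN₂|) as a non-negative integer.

JDN of the first date = 2160227.
JDN of the second date = 2163708.
|2163708 − 2160227| = 3481.

3481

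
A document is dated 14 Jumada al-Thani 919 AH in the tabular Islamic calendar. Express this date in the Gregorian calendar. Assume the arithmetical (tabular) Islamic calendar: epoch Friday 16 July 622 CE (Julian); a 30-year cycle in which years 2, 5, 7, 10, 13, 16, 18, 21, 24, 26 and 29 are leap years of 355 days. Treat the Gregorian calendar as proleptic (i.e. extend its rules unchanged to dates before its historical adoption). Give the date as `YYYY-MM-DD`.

Julian Day Number of the source date = 2273910.
Converting JDN 2273910 to the Gregorian calendar gives 27 August 1513 CE.

1513-08-27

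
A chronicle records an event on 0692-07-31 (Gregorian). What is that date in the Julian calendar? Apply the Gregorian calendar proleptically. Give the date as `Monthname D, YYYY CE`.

For dates in this range the Gregorian date is 3 days ahead of the Julian.
31 July 692 Gregorian − 3 days → 28 July 692 Julian.

July 28, 692 CE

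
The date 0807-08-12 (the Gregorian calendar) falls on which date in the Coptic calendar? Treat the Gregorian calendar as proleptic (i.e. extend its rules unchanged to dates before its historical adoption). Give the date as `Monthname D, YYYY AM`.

Mesori 15, 523 AM

Both dates share Julian Day Number 2016034; in the Coptic calendar that is 15 Mesori 523 AM.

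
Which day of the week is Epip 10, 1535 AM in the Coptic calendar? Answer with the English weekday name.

Friday

In the Gregorian calendar this is 16 July 1819 (JDN 2385632).
2385632 ≡ 4 (mod 7); counting from Monday = 0 gives Friday.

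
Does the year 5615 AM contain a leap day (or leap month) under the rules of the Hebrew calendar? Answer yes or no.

Hebrew year 5615 is year 10 of its 19-year Metonic cycle; leap years are at positions 3, 6, 8, 11, 14, 17, 19, so it is a common year (12 months).

no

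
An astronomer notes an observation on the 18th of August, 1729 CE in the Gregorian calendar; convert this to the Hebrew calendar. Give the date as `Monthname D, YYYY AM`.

Julian Day Number of the source date = 2352794.
Converting JDN 2352794 to the Hebrew calendar gives 23 Av 5489 AM.

Av 23, 5489 AM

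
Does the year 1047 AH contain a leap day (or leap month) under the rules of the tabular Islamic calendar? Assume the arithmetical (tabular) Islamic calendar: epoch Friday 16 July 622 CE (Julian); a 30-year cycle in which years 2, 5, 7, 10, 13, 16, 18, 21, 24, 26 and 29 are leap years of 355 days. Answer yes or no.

Year 1047 AH is year 27 of its 30-year cycle; leap positions are 2, 5, 7, 10, 13, 16, 18, 21, 24, 26, 29, so it is a common year (354 days).

no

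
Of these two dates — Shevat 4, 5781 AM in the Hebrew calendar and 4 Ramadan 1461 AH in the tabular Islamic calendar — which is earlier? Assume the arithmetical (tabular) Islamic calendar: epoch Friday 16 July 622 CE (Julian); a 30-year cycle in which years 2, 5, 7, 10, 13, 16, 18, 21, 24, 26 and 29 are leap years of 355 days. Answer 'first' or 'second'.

The two dates have Julian Day Numbers 2459232 and 2466054 respectively.
Since 2459232 < 2466054, the first date comes first.

first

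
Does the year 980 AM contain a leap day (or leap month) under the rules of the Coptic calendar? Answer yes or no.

no

980 mod 4 = 0; in the Coptic calendar a year is leap when year mod 4 = 3, so it is a common year.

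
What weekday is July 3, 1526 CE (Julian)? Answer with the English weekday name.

Tuesday

In the proleptic Gregorian calendar this is 13 July 1526 (JDN 2278613).
JDN 2278613 mod 7 = 1, and JDN 0 was a Monday, so this is a Tuesday.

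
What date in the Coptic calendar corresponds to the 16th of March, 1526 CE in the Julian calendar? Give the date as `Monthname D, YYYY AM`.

Paremhat 20, 1242 AM

Both dates share Julian Day Number 2278504; in the Coptic calendar that is 20 Paremhat 1242 AM.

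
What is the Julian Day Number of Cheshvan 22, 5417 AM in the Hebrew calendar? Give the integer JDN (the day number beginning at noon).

In the Gregorian calendar the same day is 9 November 1656.
JDN 2299161 is 15 October 1582 CE (Gregorian); the target day is +27054 days from there, so JDN = 2326215.

2326215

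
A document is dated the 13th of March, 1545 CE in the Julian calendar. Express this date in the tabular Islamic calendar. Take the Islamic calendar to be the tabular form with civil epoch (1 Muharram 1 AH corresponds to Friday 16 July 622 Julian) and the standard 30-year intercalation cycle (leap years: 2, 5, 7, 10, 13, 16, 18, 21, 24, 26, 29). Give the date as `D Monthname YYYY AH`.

29 Dhu al-Hijjah 951 AH

Julian Day Number of the source date = 2285441.
Converting JDN 2285441 to the tabular Islamic calendar gives 29 Dhu al-Hijjah 951 AH.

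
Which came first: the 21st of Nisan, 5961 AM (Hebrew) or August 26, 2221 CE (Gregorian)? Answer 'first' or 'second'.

first

First date → JDN 2525073; second date → JDN 2532501.
JDN 2525073 < JDN 2532501, so the first date is earlier.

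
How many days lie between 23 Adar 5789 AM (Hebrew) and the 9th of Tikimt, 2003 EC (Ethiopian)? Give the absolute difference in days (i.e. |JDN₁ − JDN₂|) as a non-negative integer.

6717

First date → JDN 2462206; second date → JDN 2455489.
The interval is |2462206 − 2455489| = 6717 days.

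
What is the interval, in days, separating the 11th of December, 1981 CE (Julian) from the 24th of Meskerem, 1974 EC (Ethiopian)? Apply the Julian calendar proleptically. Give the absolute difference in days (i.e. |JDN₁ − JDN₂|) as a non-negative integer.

81

First date → JDN 2444963; second date → JDN 2444882.
The interval is |2444963 − 2444882| = 81 days.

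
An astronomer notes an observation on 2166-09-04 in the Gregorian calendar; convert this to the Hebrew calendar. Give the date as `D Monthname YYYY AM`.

9 Elul 5926 AM

Both dates share Julian Day Number 2512422; in the Hebrew calendar that is 9 Elul 5926 AM.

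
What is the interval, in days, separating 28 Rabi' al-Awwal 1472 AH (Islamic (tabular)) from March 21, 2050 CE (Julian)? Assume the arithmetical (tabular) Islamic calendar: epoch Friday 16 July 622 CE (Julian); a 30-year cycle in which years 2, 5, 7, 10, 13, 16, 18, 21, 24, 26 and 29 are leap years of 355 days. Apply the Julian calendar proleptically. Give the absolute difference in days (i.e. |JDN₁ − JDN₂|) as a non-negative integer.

101

First date → JDN 2469799; second date → JDN 2469900.
The interval is |2469799 − 2469900| = 101 days.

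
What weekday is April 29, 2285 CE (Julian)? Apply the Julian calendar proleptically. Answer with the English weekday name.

Equivalently 14 May 2285 Gregorian, JDN 2555773.
JDN 2555773 mod 7 = 3, and JDN 0 was a Monday, so this is a Thursday.

Thursday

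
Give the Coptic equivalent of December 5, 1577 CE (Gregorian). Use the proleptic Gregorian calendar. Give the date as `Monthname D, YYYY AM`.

Hathor 29, 1294 AM

Both dates share Julian Day Number 2297386; in the Coptic calendar that is 29 Hathor 1294 AM.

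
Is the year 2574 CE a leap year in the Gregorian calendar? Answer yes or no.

2574 is not divisible by 4, so it is a common year.

no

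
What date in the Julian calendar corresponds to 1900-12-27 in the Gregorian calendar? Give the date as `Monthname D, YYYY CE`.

For dates in this range the Gregorian date is 13 days ahead of the Julian.
27 December 1900 Gregorian − 13 days → 14 December 1900 Julian.

December 14, 1900 CE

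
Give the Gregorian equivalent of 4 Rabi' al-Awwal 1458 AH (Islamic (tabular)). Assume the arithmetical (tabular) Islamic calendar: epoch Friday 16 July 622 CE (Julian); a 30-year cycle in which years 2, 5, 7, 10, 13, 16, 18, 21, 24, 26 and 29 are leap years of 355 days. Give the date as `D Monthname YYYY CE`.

30 April 2036 CE

Julian Day Number of the source date = 2464814.
Converting JDN 2464814 to the Gregorian calendar gives 30 April 2036 CE.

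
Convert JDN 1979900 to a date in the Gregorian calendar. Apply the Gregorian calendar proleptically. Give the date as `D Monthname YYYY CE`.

6 September 708 CE

Counting from JDN 2299161 = 15 Oct 1582 gives an offset of -319261 days.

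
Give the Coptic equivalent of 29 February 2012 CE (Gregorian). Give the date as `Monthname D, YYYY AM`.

Julian Day Number of the source date = 2455987.
Converting JDN 2455987 to the Coptic calendar gives 21 Meshir 1728 AM.

Meshir 21, 1728 AM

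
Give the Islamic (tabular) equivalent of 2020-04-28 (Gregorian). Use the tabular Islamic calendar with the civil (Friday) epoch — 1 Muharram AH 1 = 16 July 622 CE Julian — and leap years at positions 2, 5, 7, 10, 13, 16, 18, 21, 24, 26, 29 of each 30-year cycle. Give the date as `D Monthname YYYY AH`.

Julian Day Number of the source date = 2458968.
Converting JDN 2458968 to the tabular Islamic calendar gives 5 Ramadan 1441 AH.

5 Ramadan 1441 AH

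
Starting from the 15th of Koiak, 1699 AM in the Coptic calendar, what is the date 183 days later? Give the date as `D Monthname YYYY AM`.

JDN of the 15th of Koiak, 1699 AM = 2445328.
2445328 + 183 = 2445511.
JDN 2445511 in the Coptic calendar is 18 Paoni 1699 AM.

18 Paoni 1699 AM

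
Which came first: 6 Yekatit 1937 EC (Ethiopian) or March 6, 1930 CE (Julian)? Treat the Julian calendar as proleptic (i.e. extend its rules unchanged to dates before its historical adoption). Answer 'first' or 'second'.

The two dates have Julian Day Numbers 2431500 and 2426055 respectively.
Since 2426055 < 2431500, the second date comes first.

second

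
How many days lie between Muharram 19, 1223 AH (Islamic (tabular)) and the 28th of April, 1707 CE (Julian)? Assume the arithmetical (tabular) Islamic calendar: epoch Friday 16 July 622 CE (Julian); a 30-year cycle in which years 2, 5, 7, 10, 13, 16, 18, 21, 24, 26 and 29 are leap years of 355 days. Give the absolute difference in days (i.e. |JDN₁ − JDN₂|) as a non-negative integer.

36837

First date → JDN 2381494; second date → JDN 2344657.
The interval is |2381494 − 2344657| = 36837 days.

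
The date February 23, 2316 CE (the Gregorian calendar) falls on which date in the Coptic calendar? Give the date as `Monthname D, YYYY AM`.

Meshir 12, 2032 AM

Julian Day Number of the source date = 2567014.
Converting JDN 2567014 to the Coptic calendar gives 12 Meshir 2032 AM.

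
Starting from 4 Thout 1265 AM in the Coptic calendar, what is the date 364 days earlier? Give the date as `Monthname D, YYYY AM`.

Thout 5, 1264 AM

Counting 364 days back from JDN 2286709 reaches JDN 2286345, which is Thout 5, 1264 AM.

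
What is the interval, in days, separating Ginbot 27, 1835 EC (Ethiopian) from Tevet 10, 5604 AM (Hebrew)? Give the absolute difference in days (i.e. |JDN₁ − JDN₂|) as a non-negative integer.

JDN of the first date = 2394355.
JDN of the second date = 2394568.
|2394568 − 2394355| = 213.

213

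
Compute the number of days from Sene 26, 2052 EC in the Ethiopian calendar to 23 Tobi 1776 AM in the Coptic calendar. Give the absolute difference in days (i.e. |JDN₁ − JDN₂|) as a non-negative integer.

153

JDN of the first date = 2473644.
JDN of the second date = 2473491.
|2473491 − 2473644| = 153.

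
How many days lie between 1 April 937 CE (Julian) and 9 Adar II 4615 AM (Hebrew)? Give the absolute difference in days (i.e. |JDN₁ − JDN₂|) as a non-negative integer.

First date → JDN 2063388; second date → JDN 2033407.
The interval is |2063388 − 2033407| = 29981 days.

29981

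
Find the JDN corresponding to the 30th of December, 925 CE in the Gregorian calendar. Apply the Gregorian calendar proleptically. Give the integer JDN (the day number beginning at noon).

JDN 2299161 is 15 October 1582 CE (Gregorian); the target day is −239888 days from there, so JDN = 2059273.

2059273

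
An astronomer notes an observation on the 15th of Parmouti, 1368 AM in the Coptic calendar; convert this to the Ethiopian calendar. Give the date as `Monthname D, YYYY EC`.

Julian Day Number of the source date = 2324551.
Converting JDN 2324551 to the Ethiopian calendar gives 15 Miyazya 1644 EC.

Miyazya 15, 1644 EC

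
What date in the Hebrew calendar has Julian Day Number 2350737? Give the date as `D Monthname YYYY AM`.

4 Tevet 5484 AM

JDN 2350737 is 31 December 1723 in the Gregorian calendar.
In the Hebrew calendar that day is 4 Tevet 5484 AM.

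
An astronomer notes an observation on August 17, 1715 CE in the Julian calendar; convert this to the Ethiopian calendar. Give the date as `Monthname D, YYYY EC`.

Nehase 24, 1707 EC

Both dates share Julian Day Number 2347690; in the Ethiopian calendar that is 24 Nehase 1707 EC.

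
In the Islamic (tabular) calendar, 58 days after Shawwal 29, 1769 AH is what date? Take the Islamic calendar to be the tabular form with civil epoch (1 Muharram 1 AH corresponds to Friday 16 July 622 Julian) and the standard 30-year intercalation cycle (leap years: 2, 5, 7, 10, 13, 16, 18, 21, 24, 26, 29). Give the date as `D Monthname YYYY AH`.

28 Dhu al-Hijjah 1769 AH

Counting 58 days forward from JDN 2575254 reaches JDN 2575312, which is 28 Dhu al-Hijjah 1769 AH.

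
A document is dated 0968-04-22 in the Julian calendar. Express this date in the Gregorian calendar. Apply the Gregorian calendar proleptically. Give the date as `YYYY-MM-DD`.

0968-04-27

At this point the Julian calendar is 5 days behind the Gregorian.
22 April 968 Julian + 5 days → 27 April 968 Gregorian.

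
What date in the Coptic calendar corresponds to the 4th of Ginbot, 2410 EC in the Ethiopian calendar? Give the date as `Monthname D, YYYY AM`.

Pashons 4, 2134 AM

Both dates share Julian Day Number 2604351; in the Coptic calendar that is 4 Pashons 2134 AM.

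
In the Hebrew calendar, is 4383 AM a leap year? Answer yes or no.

Hebrew year 4383 is year 13 of its 19-year Metonic cycle; leap years are at positions 3, 6, 8, 11, 14, 17, 19, so it is a common year (12 months).

no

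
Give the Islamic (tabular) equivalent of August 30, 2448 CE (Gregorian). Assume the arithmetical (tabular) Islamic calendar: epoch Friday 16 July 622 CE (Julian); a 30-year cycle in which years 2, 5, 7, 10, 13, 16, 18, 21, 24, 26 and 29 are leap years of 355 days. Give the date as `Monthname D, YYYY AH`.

Julian Day Number of the source date = 2615416.
Converting JDN 2615416 to the tabular Islamic calendar gives 29 Safar 1883 AH.

Safar 29, 1883 AH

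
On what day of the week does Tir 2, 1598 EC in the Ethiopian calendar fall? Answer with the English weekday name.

Saturday

In the Gregorian calendar this is 7 January 1606 (JDN 2307646).
JDN 2307646 mod 7 = 5, and JDN 0 was a Monday, so this is a Saturday.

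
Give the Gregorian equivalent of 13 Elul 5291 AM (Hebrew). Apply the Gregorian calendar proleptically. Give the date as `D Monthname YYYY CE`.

Julian Day Number of the source date = 2280493.
Converting JDN 2280493 to the Gregorian calendar gives 5 September 1531 CE.

5 September 1531 CE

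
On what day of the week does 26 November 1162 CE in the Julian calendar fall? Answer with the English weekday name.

Equivalently 3 December 1162 Gregorian, JDN 2145808.
Since JDN mod 7 = 0 (0 = Monday), the day is Monday.

Monday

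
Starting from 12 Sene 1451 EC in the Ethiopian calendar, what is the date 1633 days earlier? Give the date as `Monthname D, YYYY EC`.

Tahsas 20, 1447 EC

The starting date is JDN 2254114; 2254114 − 1633 = 2252481.
JDN 2252481 corresponds to Tahsas 20, 1447 EC.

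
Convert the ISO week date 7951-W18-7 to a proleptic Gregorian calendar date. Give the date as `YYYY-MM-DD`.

ISO week 1 of 7951 is the week containing the first Thursday of 7951.
Week 18, day 7 (Sunday) lands on 7951-05-06.

7951-05-06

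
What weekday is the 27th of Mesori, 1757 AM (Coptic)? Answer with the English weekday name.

Monday

This is JDN 2466765 (2 September 2041 Gregorian).
2466765 ≡ 0 (mod 7); counting from Monday = 0 gives Monday.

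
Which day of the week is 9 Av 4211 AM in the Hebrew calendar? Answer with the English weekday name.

In the proleptic Gregorian calendar this is 25 July 451 (JDN 1885990).
1885990 ≡ 1 (mod 7); counting from Monday = 0 gives Tuesday.

Tuesday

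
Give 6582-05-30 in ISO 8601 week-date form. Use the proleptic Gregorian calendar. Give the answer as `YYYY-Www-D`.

6582-W22-4

The weekday is Thursday (ISO weekday 4).
That Thursday belongs to ISO week 22 of ISO year 6582.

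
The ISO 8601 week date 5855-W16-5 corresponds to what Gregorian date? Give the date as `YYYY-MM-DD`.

5855-04-20

ISO week 1 of 5855 is the week containing the first Thursday of 5855.
Week 16, day 5 (Friday) lands on 5855-04-20.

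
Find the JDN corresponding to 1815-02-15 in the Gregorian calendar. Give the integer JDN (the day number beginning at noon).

JDN 2400001 is 17 November 1858 CE (Gregorian), MJD 0; the target day is −15981 days from there, so JDN = 2384020.

2384020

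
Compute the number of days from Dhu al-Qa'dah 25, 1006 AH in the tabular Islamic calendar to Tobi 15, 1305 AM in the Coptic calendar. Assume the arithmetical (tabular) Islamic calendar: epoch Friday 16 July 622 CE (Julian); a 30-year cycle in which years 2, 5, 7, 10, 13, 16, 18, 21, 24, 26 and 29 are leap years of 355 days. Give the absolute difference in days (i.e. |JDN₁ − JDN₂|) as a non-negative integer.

3447

JDN of the first date = 2304897.
JDN of the second date = 2301450.
|2301450 − 2304897| = 3447.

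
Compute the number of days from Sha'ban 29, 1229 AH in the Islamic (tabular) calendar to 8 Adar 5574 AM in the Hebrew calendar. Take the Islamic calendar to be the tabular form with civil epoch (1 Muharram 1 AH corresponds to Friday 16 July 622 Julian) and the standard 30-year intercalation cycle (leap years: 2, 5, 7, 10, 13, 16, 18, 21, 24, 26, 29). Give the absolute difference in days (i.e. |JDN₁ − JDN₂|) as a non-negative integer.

169

First date → JDN 2383837; second date → JDN 2383668.
The interval is |2383837 − 2383668| = 169 days.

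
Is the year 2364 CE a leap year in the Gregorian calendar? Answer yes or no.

2364 is divisible by 4 and not by 100, so it is a leap year.

yes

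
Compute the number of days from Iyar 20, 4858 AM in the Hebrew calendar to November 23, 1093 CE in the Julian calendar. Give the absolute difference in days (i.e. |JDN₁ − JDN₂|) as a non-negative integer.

First date → JDN 2122216; second date → JDN 2120603.
The interval is |2122216 − 2120603| = 1613 days.

1613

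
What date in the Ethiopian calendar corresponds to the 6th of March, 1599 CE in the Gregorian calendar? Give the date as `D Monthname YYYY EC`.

30 Yekatit 1591 EC

Julian Day Number of the source date = 2305147.
Converting JDN 2305147 to the Ethiopian calendar gives 30 Yekatit 1591 EC.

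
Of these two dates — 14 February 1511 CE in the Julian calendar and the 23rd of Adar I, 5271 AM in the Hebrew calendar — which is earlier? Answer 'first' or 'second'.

first

Converting both to JDN: 2272995 vs 2273002; the smaller is the first.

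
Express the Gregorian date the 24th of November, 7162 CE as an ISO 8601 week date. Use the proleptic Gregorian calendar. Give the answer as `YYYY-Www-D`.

7162-W47-6

The weekday is Saturday (ISO weekday 6).
That Saturday belongs to ISO week 47 of ISO year 7162.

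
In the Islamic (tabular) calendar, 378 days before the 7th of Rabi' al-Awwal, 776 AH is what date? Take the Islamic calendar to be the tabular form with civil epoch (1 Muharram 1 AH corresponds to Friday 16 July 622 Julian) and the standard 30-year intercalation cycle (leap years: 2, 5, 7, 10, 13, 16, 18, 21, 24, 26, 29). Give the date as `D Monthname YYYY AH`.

12 Safar 775 AH

JDN of the 7th of Rabi' al-Awwal, 776 AH = 2223139.
2223139 − 378 = 2222761.
JDN 2222761 in the tabular Islamic calendar is 12 Safar 775 AH.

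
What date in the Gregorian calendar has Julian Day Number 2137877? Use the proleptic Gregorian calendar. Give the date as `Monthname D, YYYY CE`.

March 17, 1141 CE

JDN 2451545 is 1 Jan 2000; 2137877 is −313668 days from there.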